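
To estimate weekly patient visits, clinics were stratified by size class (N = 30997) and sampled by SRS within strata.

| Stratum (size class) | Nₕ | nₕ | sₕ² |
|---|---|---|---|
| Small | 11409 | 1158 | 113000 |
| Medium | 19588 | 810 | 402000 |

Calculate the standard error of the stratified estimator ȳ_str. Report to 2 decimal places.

14.21

Var(ȳ_str) = Σₕ Wₕ²(1 − fₕ)sₕ²/nₕ with Wₕ = Nₕ/N, N = 30997.
Small: Wₕ = 0.36806788; term = 0.36806788²·(1 − 0.10149882)·113000/1158 = 11.878029.
Medium: Wₕ = 0.63193212; term = 0.63193212²·(1 − 0.04135185)·402000/810 = 189.99455.
Sum = 201.87258.
SE = √(201.87258) = 14.21.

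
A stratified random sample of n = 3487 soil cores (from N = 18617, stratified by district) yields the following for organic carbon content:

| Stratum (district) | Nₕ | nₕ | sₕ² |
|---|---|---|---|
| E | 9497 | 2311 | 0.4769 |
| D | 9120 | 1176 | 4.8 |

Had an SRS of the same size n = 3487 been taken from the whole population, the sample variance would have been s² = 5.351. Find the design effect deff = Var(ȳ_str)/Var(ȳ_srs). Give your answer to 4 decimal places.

0.7167

Var(ȳ_str) = Σ Wₕ²(1−fₕ)sₕ²/nₕ with Wₕ = Nₕ/18617:
  E: (9497/18617)²·(1−2311/9497)·0.4769/2311 = 4.0633257 × 10^-5
  D: (9120/18617)²·(1−1176/9120)·4.8/1176 = 8.5319557 × 10^-4
  → Var(ȳ_str) = 8.9382883 × 10^-4.
Var(ȳ_srs) = (1 − 3487/18617)·5.351/3487 = 0.0012471315.
deff = (8.9382883 × 10^-4) / 0.0012471315 = 0.7167.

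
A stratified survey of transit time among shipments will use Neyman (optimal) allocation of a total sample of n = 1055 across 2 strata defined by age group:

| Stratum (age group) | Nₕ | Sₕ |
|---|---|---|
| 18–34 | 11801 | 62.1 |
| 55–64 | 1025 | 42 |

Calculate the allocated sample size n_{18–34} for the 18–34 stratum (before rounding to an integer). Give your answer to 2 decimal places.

996.46

Neyman allocation: nₕ = n·NₕSₕ / Σⱼ NⱼSⱼ.
Σ NⱼSⱼ = 11801·62.1 + 1025·42 = 775892.1.
n_{18–34} = 1055·11801·62.1 / 775892.1 = 996.46.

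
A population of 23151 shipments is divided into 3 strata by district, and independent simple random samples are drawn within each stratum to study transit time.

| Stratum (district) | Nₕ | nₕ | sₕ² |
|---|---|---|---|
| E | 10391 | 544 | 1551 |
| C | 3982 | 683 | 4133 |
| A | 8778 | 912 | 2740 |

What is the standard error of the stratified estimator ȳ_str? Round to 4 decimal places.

1.0391

Var(ȳ_str) = Σₕ Wₕ²(1 − fₕ)sₕ²/nₕ with Wₕ = Nₕ/N, N = 23151.
E: Wₕ = 0.44883590; term = 0.44883590²·(1 − 0.05235300)·1551/544 = 0.54429541.
C: Wₕ = 0.17200121; term = 0.17200121²·(1 − 0.17152185)·4133/683 = 0.14831626.
A: Wₕ = 0.37916289; term = 0.37916289²·(1 − 0.10389610)·2740/912 = 0.38704881.
Sum = 1.0796605.
SE = √(1.0796605) = 1.0391.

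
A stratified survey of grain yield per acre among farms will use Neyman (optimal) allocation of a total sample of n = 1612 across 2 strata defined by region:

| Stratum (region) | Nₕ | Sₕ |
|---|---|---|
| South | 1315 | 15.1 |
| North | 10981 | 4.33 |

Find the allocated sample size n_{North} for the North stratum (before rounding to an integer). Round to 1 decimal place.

1137.1

Neyman allocation: nₕ = n·NₕSₕ / Σⱼ NⱼSⱼ.
Σ NⱼSⱼ = 1315·15.1 + 10981·4.33 = 67404.23.
n_{North} = 1612·10981·4.33 / 67404.23 = 1137.1.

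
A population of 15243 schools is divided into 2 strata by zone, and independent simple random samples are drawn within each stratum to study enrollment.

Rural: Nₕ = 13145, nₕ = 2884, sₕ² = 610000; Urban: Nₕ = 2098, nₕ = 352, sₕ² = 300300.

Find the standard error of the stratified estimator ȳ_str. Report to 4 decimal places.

Var(ȳ_str) = Σₕ Wₕ²(1 − fₕ)sₕ²/nₕ with Wₕ = Nₕ/N, N = 15243.
Rural: Wₕ = 0.86236305; term = 0.86236305²·(1 − 0.21939901)·610000/2884 = 122.78462.
Urban: Wₕ = 0.13763695; term = 0.13763695²·(1 − 0.16777884)·300300/352 = 13.449975.
Sum = 136.2346.
SE = √(136.2346) = 11.6720.

11.6720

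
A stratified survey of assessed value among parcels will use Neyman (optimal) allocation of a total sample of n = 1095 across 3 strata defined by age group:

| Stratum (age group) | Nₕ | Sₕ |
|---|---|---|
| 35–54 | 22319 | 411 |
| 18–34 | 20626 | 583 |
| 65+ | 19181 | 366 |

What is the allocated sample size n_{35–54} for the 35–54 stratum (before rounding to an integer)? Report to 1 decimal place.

356.0

Neyman allocation: nₕ = n·NₕSₕ / Σⱼ NⱼSⱼ.
Σ NⱼSⱼ = 22319·411 + 20626·583 + 19181·366 = 2.8218313 × 10^7.
n_{35–54} = 1095·22319·411 / (2.8218313 × 10^7) = 356.0.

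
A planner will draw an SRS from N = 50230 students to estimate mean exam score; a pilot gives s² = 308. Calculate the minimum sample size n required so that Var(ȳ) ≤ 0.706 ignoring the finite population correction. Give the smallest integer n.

437

Without fpc, n₀ = s²/D = 308/0.706 = 436.2606.
Rounding up, n = 437.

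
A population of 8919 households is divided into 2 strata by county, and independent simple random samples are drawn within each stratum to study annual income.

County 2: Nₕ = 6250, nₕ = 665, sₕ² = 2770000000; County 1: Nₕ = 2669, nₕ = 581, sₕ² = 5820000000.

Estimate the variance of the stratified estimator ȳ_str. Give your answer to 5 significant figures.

Var(ȳ_str) = Σₕ Wₕ²(1 − fₕ)sₕ²/nₕ with Wₕ = Nₕ/N, N = 8919.
County 2: Wₕ = 0.70075121; term = 0.70075121²·(1 − 0.10640000)·2770000000/665 = 1.8278013 × 10^6.
County 1: Wₕ = 0.29924879; term = 0.29924879²·(1 − 0.21768453)·5820000000/581 = 701768.05.
Sum = 2.5295694 × 10^6.

2.5296 × 10^6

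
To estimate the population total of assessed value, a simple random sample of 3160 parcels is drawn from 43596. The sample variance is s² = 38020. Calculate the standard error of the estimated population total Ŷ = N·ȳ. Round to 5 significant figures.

Var(Ŷ) = N²·Var(ȳ) = N²·(1 − n/N)·s²/n.
f = 3160/43596 = 0.07248371; Var(ȳ) = 0.92751629·38020/3160 = 11.159547.
Var(Ŷ) = 43596² · 11.159547 = 2.120996 × 10^10.
SE(Ŷ) = √(2.120996 × 10^10) = 145640.

145640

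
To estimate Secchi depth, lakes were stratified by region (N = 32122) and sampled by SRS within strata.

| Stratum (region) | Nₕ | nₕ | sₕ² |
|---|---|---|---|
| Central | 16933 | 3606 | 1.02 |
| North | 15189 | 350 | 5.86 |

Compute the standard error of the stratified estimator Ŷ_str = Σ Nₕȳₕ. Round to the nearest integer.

1959

Var(Ŷ_str) = Σₕ Nₕ²(1 − fₕ)sₕ²/nₕ.
Central: 16933²·(1 − 3606/16933)·1.02/3606 = 63832.339.
North: 15189²·(1 − 350/15189)·5.86/350 = 3.7736654 × 10^6.
Sum = 3.8374977 × 10^6.
SE = √(3.8374977 × 10^6) = 1959.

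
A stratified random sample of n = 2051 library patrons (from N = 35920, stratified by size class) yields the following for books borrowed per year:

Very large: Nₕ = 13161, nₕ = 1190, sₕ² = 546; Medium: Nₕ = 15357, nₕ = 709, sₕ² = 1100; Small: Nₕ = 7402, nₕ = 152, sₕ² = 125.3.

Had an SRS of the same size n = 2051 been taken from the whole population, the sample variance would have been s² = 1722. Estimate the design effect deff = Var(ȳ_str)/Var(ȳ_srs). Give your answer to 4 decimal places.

Var(ȳ_str) = Σ Wₕ²(1−fₕ)sₕ²/nₕ with Wₕ = Nₕ/35920:
  Very large: (13161/35920)²·(1−1190/13161)·546/1190 = 0.056026352
  Medium: (15357/35920)²·(1−709/15357)·1100/709 = 0.27049454
  Small: (7402/35920)²·(1−152/7402)·125.3/152 = 0.034286402
  → Var(ȳ_str) = 0.36080729.
Var(ȳ_srs) = (1 − 2051/35920)·1722/2051 = 0.79165058.
deff = 0.36080729 / 0.79165058 = 0.4558.

0.4558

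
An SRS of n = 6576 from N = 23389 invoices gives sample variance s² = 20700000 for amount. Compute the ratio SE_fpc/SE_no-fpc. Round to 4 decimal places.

0.8478

f = n/N = 6576/23389 = 0.28115781.
SE_no-fpc = √(s²/n) = 56.105349; SE_fpc = √((1−f)s²/n) = 47.568675.
Ratio = √(1−f) = 0.84784562.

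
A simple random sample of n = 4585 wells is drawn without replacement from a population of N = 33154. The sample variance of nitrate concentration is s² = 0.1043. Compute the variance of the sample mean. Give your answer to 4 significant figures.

1.960 × 10^-5

Under SRS without replacement, Var(ȳ) = (1 − f)·s²/n with f = n/N = 4585/33154 = 0.13829402.
Var(ȳ) = (1 − 0.13829402)·0.1043/4585 = 0.86170598·2.2748092 × 10^-5 = 1.9602167 × 10^-5.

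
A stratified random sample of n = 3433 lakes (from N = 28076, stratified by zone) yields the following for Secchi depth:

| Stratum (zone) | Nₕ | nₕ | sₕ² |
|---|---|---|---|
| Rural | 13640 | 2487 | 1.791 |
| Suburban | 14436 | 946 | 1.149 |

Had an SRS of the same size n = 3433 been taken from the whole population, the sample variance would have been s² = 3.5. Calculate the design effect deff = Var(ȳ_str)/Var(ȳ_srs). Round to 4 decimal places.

Var(ȳ_str) = Σ Wₕ²(1−fₕ)sₕ²/nₕ with Wₕ = Nₕ/28076:
  Rural: (13640/28076)²·(1−2487/13640)·1.791/2487 = 1.3898099 × 10^-4
  Suburban: (14436/28076)²·(1−946/14436)·1.149/946 = 3.0006632 × 10^-4
  → Var(ȳ_str) = 4.3904731 × 10^-4.
Var(ȳ_srs) = (1 − 3433/28076)·3.5/3433 = 8.9485483 × 10^-4.
deff = (4.3904731 × 10^-4) / (8.9485483 × 10^-4) = 0.4906.

0.4906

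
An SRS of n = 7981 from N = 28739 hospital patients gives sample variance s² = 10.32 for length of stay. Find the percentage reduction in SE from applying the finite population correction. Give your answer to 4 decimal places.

15.0121

f = n/N = 7981/28739 = 0.27770625.
SE_no-fpc = √(s²/n) = 0.035959297; SE_fpc = √((1−f)s²/n) = 0.030561039.
Ratio = √(1−f) = 0.84987867. Reduction = 100·(1 − 0.84987867) = 15.0121%.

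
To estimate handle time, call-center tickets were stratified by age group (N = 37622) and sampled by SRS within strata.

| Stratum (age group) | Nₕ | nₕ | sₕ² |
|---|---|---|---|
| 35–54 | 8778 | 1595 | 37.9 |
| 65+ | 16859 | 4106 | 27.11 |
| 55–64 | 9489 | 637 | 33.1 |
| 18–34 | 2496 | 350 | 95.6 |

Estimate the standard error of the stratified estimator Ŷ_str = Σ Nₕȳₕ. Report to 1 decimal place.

Var(Ŷ_str) = Σₕ Nₕ²(1 − fₕ)sₕ²/nₕ.
35–54: 8778²·(1 − 1595/8778)·37.9/1595 = 1.4982351 × 10^6.
65+: 16859²·(1 − 4106/16859)·27.11/4106 = 1.4195632 × 10^6.
55–64: 9489²·(1 − 637/9489)·33.1/637 = 4.3646599 × 10^6.
18–34: 2496²·(1 − 350/2496)·95.6/350 = 1.4630668 × 10^6.
Sum = 8.745525 × 10^6.
SE = √(8.745525 × 10^6) = 2957.3.

2957.3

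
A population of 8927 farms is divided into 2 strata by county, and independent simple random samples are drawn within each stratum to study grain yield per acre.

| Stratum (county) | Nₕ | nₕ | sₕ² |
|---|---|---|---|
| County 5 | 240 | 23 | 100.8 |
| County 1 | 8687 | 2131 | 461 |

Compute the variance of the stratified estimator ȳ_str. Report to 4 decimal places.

0.1575

Var(ȳ_str) = Σₕ Wₕ²(1 − fₕ)sₕ²/nₕ with Wₕ = Nₕ/N, N = 8927.
County 5: Wₕ = 0.02688473; term = 0.02688473²·(1 − 0.09583333)·100.8/23 = 0.0028641292.
County 1: Wₕ = 0.97311527; term = 0.97311527²·(1 − 0.24530908)·461/2131 = 0.15460202.
Sum = 0.15746615.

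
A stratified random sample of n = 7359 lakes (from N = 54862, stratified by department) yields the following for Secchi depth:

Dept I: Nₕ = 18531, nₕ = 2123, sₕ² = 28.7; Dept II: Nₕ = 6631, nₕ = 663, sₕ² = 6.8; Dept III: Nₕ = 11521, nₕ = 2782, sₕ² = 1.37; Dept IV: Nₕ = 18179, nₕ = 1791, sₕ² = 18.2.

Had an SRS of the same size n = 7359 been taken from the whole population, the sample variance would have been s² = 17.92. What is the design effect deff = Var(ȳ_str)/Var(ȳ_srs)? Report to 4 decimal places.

1.1965

Var(ȳ_str) = Σ Wₕ²(1−fₕ)sₕ²/nₕ with Wₕ = Nₕ/54862:
  Dept I: (18531/54862)²·(1−2123/18531)·28.7/2123 = 0.0013656617
  Dept II: (6631/54862)²·(1−663/6631)·6.8/663 = 1.348528 × 10^-4
  Dept III: (11521/54862)²·(1−2782/11521)·1.37/2782 = 1.6472977 × 10^-5
  Dept IV: (18179/54862)²·(1−1791/18179)·18.2/1791 = 0.001005839
  → Var(ȳ_str) = 0.0025228265.
Var(ȳ_srs) = (1 − 7359/54862)·17.92/7359 = 0.0021084757.
deff = 0.0025228265 / 0.0021084757 = 1.1965.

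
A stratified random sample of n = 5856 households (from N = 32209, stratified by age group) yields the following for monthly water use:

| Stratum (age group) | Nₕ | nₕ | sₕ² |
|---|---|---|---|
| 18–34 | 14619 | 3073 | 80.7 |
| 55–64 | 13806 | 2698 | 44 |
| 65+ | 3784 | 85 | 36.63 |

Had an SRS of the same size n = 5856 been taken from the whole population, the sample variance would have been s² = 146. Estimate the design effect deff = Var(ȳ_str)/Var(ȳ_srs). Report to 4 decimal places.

0.6127

Var(ȳ_str) = Σ Wₕ²(1−fₕ)sₕ²/nₕ with Wₕ = Nₕ/32209:
  18–34: (14619/32209)²·(1−3073/14619)·80.7/3073 = 0.0042727326
  55–64: (13806/32209)²·(1−2698/13806)·44/2698 = 0.0024107934
  65+: (3784/32209)²·(1−85/3784)·36.63/85 = 0.0058143205
  → Var(ȳ_str) = 0.012497847.
Var(ȳ_srs) = (1 − 5856/32209)·146/5856 = 0.020398799.
deff = 0.012497847 / 0.020398799 = 0.6127.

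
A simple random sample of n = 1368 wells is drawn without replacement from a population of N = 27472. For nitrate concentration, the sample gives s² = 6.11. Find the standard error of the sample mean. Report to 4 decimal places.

0.0651

Under SRS without replacement, Var(ȳ) = (1 − f)·s²/n with f = n/N = 1368/27472 = 0.04979616.
Var(ȳ) = (1 − 0.04979616)·6.11/1368 = 0.95020384·0.0044663743 = 0.004243966.
SE(ȳ) = √(0.004243966) = 0.0651.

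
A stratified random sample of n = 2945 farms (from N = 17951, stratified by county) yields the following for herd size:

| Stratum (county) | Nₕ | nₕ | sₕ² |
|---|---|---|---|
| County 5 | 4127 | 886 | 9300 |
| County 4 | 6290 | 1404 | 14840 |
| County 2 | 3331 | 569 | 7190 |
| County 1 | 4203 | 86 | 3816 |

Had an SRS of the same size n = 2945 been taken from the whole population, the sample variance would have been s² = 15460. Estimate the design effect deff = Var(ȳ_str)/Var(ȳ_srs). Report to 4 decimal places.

Var(ȳ_str) = Σ Wₕ²(1−fₕ)sₕ²/nₕ with Wₕ = Nₕ/17951:
  County 5: (4127/17951)²·(1−886/4127)·9300/886 = 0.43569787
  County 4: (6290/17951)²·(1−1404/6290)·14840/1404 = 1.0080768
  County 2: (3331/17951)²·(1−569/3331)·7190/569 = 0.360776
  County 1: (4203/17951)²·(1−86/4203)·3816/86 = 2.3827193
  → Var(ȳ_str) = 4.18727.
Var(ȳ_srs) = (1 − 2945/17951)·15460/2945 = 4.3883422.
deff = 4.18727 / 4.3883422 = 0.9542.

0.9542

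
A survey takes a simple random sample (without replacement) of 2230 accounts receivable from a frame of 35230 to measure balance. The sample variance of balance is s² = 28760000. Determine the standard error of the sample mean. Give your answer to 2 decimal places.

109.91

Under SRS without replacement, Var(ȳ) = (1 − f)·s²/n with f = n/N = 2230/35230 = 0.06329833.
Var(ȳ) = (1 − 0.06329833)·28760000/2230 = 0.93670167·12896.861 = 12080.511.
SE(ȳ) = √(12080.511) = 109.91.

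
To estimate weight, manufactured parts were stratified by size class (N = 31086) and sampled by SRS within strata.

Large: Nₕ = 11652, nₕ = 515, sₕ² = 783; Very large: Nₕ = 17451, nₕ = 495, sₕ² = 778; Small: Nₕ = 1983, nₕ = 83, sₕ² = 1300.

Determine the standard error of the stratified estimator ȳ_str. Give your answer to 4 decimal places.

0.8640

Var(ȳ_str) = Σₕ Wₕ²(1 − fₕ)sₕ²/nₕ with Wₕ = Nₕ/N, N = 31086.
Large: Wₕ = 0.37483111; term = 0.37483111²·(1 − 0.04419842)·783/515 = 0.20417076.
Very large: Wₕ = 0.56137811; term = 0.56137811²·(1 − 0.02836514)·778/495 = 0.48126961.
Small: Wₕ = 0.06379077; term = 0.06379077²·(1 − 0.04185577)·1300/83 = 0.061067746.
Sum = 0.74650812.
SE = √(0.74650812) = 0.8640.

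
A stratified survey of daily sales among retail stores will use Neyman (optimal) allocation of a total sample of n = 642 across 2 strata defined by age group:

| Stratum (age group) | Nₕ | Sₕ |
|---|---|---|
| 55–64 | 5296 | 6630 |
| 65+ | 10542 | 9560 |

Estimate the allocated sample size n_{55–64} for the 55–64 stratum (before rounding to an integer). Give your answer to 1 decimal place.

Neyman allocation: nₕ = n·NₕSₕ / Σⱼ NⱼSⱼ.
Σ NⱼSⱼ = 5296·6630 + 10542·9560 = 1.35894 × 10^8.
n_{55–64} = 642·5296·6630 / (1.35894 × 10^8) = 165.9.

165.9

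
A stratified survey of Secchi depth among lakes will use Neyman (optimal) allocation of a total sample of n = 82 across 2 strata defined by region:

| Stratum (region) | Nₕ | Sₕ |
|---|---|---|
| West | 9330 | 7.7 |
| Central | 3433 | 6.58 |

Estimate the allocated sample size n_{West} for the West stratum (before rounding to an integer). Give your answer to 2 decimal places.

62.38

Neyman allocation: nₕ = n·NₕSₕ / Σⱼ NⱼSⱼ.
Σ NⱼSⱼ = 9330·7.7 + 3433·6.58 = 94430.14.
n_{West} = 82·9330·7.7 / 94430.14 = 62.38.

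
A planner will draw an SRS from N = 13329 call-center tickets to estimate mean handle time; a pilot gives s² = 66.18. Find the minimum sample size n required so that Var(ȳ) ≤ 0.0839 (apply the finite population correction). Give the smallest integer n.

Without fpc, n₀ = s²/D = 66.18/0.0839 = 788.7962.
With fpc, (1 − n/N)·s²/n ≤ D requires n ≥ n₀/(1 + n₀/N) = 788.7962/(1 + 788.7962/13329) = 744.7242.
Rounding up, n = 745.

745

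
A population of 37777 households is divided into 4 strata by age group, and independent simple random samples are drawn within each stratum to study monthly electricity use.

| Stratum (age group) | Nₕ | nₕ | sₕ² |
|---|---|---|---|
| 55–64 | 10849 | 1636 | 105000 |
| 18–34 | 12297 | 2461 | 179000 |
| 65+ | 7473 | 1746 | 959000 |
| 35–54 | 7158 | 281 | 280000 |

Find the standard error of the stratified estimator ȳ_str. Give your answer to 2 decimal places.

Var(ȳ_str) = Σₕ Wₕ²(1 − fₕ)sₕ²/nₕ with Wₕ = Nₕ/N, N = 37777.
55–64: Wₕ = 0.28718532; term = 0.28718532²·(1 − 0.15079731)·105000/1636 = 4.4951258.
18–34: Wₕ = 0.32551553; term = 0.32551553²·(1 − 0.20013011)·179000/2461 = 6.1645897.
65+: Wₕ = 0.19781878; term = 0.19781878²·(1 − 0.23364111)·959000/1746 = 16.47182.
35–54: Wₕ = 0.18948037; term = 0.18948037²·(1 − 0.03925678)·280000/281 = 34.37063.
Sum = 61.502166.
SE = √(61.502166) = 7.84.

7.84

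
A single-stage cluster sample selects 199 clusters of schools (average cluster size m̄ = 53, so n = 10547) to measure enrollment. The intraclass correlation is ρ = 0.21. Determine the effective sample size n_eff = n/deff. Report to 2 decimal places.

884.82

deff = 1 + (53 − 1)·0.21 = 1 + 10.92 = 11.92.
n_eff = 10547 / 11.92 = 884.82.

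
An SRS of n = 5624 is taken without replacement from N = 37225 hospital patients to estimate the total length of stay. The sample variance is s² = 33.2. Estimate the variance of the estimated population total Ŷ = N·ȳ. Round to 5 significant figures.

Var(Ŷ) = N²·Var(ȳ) = N²·(1 − n/N)·s²/n.
f = 5624/37225 = 0.15108126; Var(ȳ) = 0.84891874·33.2/5624 = 0.005011398.
Var(Ŷ) = 37225² · 0.005011398 = 6.9442973 × 10^6.

6.9443 × 10^6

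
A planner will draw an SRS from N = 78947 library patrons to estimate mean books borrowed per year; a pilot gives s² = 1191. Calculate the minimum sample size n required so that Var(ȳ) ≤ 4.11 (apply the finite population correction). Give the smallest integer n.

Without fpc, n₀ = s²/D = 1191/4.11 = 289.7810.
With fpc, (1 − n/N)·s²/n ≤ D requires n ≥ n₀/(1 + n₀/N) = 289.7810/(1 + 289.7810/78947) = 288.7212.
Rounding up, n = 289.

289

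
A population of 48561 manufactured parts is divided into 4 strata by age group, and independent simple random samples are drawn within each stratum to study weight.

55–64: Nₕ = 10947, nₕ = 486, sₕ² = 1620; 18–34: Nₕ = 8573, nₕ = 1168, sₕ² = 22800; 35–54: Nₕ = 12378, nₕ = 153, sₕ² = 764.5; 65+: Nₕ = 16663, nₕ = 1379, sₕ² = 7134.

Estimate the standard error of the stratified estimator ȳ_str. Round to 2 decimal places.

1.25

Var(ȳ_str) = Σₕ Wₕ²(1 − fₕ)sₕ²/nₕ with Wₕ = Nₕ/N, N = 48561.
55–64: Wₕ = 0.22542781; term = 0.22542781²·(1 − 0.04439572)·1620/486 = 0.16187203.
18–34: Wₕ = 0.17654085; term = 0.17654085²·(1 − 0.13624169)·22800/1168 = 0.52550233.
35–54: Wₕ = 0.25489590; term = 0.25489590²·(1 − 0.01236064)·764.5/153 = 0.32063444.
65+: Wₕ = 0.34313544; term = 0.34313544²·(1 − 0.08275821)·7134/1379 = 0.55870662.
Sum = 1.5667154.
SE = √(1.5667154) = 1.25.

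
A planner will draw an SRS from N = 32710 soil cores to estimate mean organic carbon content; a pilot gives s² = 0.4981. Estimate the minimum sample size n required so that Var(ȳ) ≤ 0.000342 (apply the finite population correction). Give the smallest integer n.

Without fpc, n₀ = s²/D = 0.4981/0.000342 = 1456.4327.
With fpc, (1 − n/N)·s²/n ≤ D requires n ≥ n₀/(1 + n₀/N) = 1456.4327/(1 + 1456.4327/32710) = 1394.3485.
Rounding up, n = 1395.

1395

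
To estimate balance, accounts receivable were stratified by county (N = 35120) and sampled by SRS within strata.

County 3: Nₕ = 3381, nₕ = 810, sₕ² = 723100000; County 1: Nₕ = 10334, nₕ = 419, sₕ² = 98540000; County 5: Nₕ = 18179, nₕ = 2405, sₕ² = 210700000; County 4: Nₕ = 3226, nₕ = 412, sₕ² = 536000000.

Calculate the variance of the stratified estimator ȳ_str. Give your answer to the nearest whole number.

55772

Var(ȳ_str) = Σₕ Wₕ²(1 − fₕ)sₕ²/nₕ with Wₕ = Nₕ/N, N = 35120.
County 3: Wₕ = 0.09626993; term = 0.09626993²·(1 − 0.23957409)·723100000/810 = 6291.462.
County 1: Wₕ = 0.29424829; term = 0.29424829²·(1 − 0.04054577)·98540000/419 = 19536.677.
County 5: Wₕ = 0.51762528; term = 0.51762528²·(1 − 0.13229551)·210700000/2405 = 20368.182.
County 4: Wₕ = 0.09185649; term = 0.09185649²·(1 − 0.12771234)·536000000/412 = 9575.1815.
Sum = 55771.503.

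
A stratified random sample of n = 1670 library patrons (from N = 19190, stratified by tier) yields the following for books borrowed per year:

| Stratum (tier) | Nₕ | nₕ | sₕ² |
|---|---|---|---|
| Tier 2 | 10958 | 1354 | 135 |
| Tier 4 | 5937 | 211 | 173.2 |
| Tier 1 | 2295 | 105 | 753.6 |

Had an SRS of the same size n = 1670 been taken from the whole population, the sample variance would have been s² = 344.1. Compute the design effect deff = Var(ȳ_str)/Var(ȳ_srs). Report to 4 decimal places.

Var(ȳ_str) = Σ Wₕ²(1−fₕ)sₕ²/nₕ with Wₕ = Nₕ/19190:
  Tier 2: (10958/19190)²·(1−1354/10958)·135/1354 = 0.028493684
  Tier 4: (5937/19190)²·(1−211/5937)·173.2/211 = 0.075776384
  Tier 1: (2295/19190)²·(1−105/2295)·753.6/105 = 0.097955414
  → Var(ȳ_str) = 0.20222548.
Var(ȳ_srs) = (1 − 1670/19190)·344.1/1670 = 0.18811669.
deff = 0.20222548 / 0.18811669 = 1.0750.

1.0750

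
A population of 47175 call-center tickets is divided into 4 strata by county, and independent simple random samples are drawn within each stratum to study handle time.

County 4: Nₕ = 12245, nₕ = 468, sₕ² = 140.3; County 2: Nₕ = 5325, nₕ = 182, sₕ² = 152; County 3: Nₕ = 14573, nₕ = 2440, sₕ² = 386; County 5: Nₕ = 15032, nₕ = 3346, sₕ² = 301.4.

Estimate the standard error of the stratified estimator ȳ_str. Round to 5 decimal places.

Var(ȳ_str) = Σₕ Wₕ²(1 − fₕ)sₕ²/nₕ with Wₕ = Nₕ/N, N = 47175.
County 4: Wₕ = 0.25956545; term = 0.25956545²·(1 − 0.03821968)·140.3/468 = 0.019425914.
County 2: Wₕ = 0.11287758; term = 0.11287758²·(1 − 0.03417840)·152/182 = 0.01027743.
County 3: Wₕ = 0.30891362; term = 0.30891362²·(1 − 0.16743292)·386/2440 = 0.012568713.
County 5: Wₕ = 0.31864335; term = 0.31864335²·(1 − 0.22259180)·301.4/3346 = 0.0071101071.
Sum = 0.049382164.
SE = √(0.049382164) = 0.22222.

0.22222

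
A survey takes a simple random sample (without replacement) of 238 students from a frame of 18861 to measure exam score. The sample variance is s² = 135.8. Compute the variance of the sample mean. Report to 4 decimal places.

Under SRS without replacement, Var(ȳ) = (1 − f)·s²/n with f = n/N = 238/18861 = 0.01261863.
Var(ȳ) = (1 − 0.01261863)·135.8/238 = 0.98738137·0.57058824 = 0.56338819.

0.5634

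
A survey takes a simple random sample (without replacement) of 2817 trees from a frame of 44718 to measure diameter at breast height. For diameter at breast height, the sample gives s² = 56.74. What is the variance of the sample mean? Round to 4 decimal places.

Under SRS without replacement, Var(ȳ) = (1 − f)·s²/n with f = n/N = 2817/44718 = 0.06299477.
Var(ȳ) = (1 − 0.06299477)·56.74/2817 = 0.93700523·0.020141995 = 0.018873155.

0.0189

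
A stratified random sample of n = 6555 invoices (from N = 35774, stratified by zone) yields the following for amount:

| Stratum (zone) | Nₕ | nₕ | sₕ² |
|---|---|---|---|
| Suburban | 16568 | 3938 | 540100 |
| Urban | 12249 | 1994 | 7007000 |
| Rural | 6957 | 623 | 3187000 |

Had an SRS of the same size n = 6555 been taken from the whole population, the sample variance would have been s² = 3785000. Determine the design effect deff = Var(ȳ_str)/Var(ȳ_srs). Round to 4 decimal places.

1.1524

Var(ȳ_str) = Σ Wₕ²(1−fₕ)sₕ²/nₕ with Wₕ = Nₕ/35774:
  Suburban: (16568/35774)²·(1−3938/16568)·540100/3938 = 22.42523
  Urban: (12249/35774)²·(1−1994/12249)·7007000/1994 = 344.91196
  Rural: (6957/35774)²·(1−623/6957)·3187000/623 = 176.14044
  → Var(ȳ_str) = 543.47763.
Var(ȳ_srs) = (1 − 6555/35774)·3785000/6555 = 471.61872.
deff = 543.47763 / 471.61872 = 1.1524.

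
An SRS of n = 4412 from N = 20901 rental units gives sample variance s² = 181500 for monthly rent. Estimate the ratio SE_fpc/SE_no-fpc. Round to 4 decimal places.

f = n/N = 4412/20901 = 0.21109038.
SE_no-fpc = √(s²/n) = 6.413876; SE_fpc = √((1−f)s²/n) = 5.6968422.
Ratio = √(1−f) = 0.88820584.

0.8882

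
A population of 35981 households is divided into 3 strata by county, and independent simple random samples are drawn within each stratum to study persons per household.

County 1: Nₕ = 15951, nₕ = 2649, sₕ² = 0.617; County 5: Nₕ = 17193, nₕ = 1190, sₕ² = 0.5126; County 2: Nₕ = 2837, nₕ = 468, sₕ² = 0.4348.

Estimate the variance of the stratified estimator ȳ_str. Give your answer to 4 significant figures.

Var(ȳ_str) = Σₕ Wₕ²(1 − fₕ)sₕ²/nₕ with Wₕ = Nₕ/N, N = 35981.
County 1: Wₕ = 0.44331731; term = 0.44331731²·(1 − 0.16607109)·0.617/2649 = 3.8173467 × 10^-5.
County 5: Wₕ = 0.47783552; term = 0.47783552²·(1 − 0.06921422)·0.5126/1190 = 9.1545763 × 10^-5.
County 2: Wₕ = 0.07884717; term = 0.07884717²·(1 − 0.16496299)·0.4348/468 = 4.8230484 × 10^-6.
Sum = 1.3454228 × 10^-4.

1.345 × 10^-4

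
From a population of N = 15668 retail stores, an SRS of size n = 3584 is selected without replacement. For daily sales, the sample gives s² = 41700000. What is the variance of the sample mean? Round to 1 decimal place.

8973.6

Under SRS without replacement, Var(ȳ) = (1 − f)·s²/n with f = n/N = 3584/15668 = 0.22874649.
Var(ȳ) = (1 − 0.22874649)·41700000/3584 = 0.77125351·11635.045 = 8973.569.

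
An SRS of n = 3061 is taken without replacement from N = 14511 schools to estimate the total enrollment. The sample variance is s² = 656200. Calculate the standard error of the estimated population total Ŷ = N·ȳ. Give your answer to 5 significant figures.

188730

Var(Ŷ) = N²·Var(ȳ) = N²·(1 − n/N)·s²/n.
f = 3061/14511 = 0.21094342; Var(ȳ) = 0.78905658·656200/3061 = 169.15352.
Var(Ŷ) = 14511² · 169.15352 = 3.5618508 × 10^10.
SE(Ŷ) = √(3.5618508 × 10^10) = 188730.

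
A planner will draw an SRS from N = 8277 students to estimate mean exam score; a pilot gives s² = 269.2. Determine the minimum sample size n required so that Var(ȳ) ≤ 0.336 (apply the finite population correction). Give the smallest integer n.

Without fpc, n₀ = s²/D = 269.2/0.336 = 801.1905.
With fpc, (1 − n/N)·s²/n ≤ D requires n ≥ n₀/(1 + n₀/N) = 801.1905/(1 + 801.1905/8277) = 730.4819.
Rounding up, n = 731.

731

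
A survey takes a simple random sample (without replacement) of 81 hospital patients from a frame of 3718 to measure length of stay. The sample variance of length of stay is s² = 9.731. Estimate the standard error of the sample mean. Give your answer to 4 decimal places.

0.3428

Under SRS without replacement, Var(ȳ) = (1 − f)·s²/n with f = n/N = 81/3718 = 0.02178591.
Var(ȳ) = (1 − 0.02178591)·9.731/81 = 0.97821409·0.1201358 = 0.11751854.
SE(ȳ) = √(0.11751854) = 0.3428.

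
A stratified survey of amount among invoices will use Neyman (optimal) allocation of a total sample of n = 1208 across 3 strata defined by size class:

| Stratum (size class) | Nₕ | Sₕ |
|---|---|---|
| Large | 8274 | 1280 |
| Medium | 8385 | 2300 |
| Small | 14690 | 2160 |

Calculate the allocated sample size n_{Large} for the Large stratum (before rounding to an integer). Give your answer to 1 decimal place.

207.7

Neyman allocation: nₕ = n·NₕSₕ / Σⱼ NⱼSⱼ.
Σ NⱼSⱼ = 8274·1280 + 8385·2300 + 14690·2160 = 6.160662 × 10^7.
n_{Large} = 1208·8274·1280 / (6.160662 × 10^7) = 207.7.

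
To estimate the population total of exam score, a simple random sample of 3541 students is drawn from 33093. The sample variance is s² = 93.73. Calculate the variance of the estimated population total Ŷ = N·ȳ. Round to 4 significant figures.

Var(Ŷ) = N²·Var(ȳ) = N²·(1 − n/N)·s²/n.
f = 3541/33093 = 0.10700148; Var(ȳ) = 0.89299852·93.73/3541 = 0.023637603.
Var(Ŷ) = 33093² · 0.023637603 = 2.5886642 × 10^7.

2.589 × 10^7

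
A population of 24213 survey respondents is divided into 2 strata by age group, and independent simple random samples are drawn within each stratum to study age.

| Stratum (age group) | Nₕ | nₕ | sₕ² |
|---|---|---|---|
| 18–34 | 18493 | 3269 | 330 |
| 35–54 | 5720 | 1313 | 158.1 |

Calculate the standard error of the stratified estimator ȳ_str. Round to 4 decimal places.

0.2316

Var(ȳ_str) = Σₕ Wₕ²(1 − fₕ)sₕ²/nₕ with Wₕ = Nₕ/N, N = 24213.
18–34: Wₕ = 0.76376327; term = 0.76376327²·(1 − 0.17676959)·330/3269 = 0.048477248.
35–54: Wₕ = 0.23623673; term = 0.23623673²·(1 − 0.22954545)·158.1/1313 = 0.0051773678.
Sum = 0.053654616.
SE = √(0.053654616) = 0.2316.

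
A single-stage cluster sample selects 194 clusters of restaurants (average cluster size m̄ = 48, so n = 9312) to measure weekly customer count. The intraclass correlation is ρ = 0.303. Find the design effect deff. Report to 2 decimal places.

deff = 1 + (48 − 1)·0.303 = 1 + 14.241 = 15.241.

15.24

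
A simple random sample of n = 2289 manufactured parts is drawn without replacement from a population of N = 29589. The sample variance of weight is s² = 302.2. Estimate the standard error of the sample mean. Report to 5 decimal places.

Under SRS without replacement, Var(ȳ) = (1 − f)·s²/n with f = n/N = 2289/29589 = 0.07735983.
Var(ȳ) = (1 − 0.07735983)·302.2/2289 = 0.92264017·0.13202272 = 0.12180946.
SE(ȳ) = √(0.12180946) = 0.34901.

0.34901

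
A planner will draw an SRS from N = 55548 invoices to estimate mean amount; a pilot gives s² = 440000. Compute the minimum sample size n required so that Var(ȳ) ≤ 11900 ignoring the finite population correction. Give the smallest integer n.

37

Without fpc, n₀ = s²/D = 440000/11900 = 36.9748.
Rounding up, n = 37.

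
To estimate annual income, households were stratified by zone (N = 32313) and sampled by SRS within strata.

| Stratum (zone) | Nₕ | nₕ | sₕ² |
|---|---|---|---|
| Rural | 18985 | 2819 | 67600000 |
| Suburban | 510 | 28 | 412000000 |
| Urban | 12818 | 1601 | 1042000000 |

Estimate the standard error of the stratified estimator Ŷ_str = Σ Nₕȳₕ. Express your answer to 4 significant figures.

1.023 × 10^7

Var(Ŷ_str) = Σₕ Nₕ²(1 − fₕ)sₕ²/nₕ.
Rural: 18985²·(1 − 2819/18985)·67600000/2819 = 7.3597794 × 10^12.
Suburban: 510²·(1 − 28/510)·412000000/28 = 3.6170657 × 10^12.
Urban: 12818²·(1 − 1601/12818)·1042000000/1601 = 9.3577917 × 10^13.
Sum = 1.0455476 × 10^14.
SE = √(1.0455476 × 10^14) = 1.023 × 10^7.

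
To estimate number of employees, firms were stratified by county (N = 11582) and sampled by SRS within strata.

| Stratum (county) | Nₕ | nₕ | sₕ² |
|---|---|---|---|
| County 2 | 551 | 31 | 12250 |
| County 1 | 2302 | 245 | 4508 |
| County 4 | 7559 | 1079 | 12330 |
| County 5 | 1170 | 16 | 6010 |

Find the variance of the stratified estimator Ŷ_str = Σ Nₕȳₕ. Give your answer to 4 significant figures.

Var(Ŷ_str) = Σₕ Nₕ²(1 − fₕ)sₕ²/nₕ.
County 2: 551²·(1 − 31/551)·12250/31 = 1.1322161 × 10^8.
County 1: 2302²·(1 − 245/2302)·4508/245 = 8.7127938 × 10^7.
County 4: 7559²·(1 − 1079/7559)·12330/1079 = 5.5973309 × 10^8.
County 5: 1170²·(1 − 16/1170)·6010/16 = 5.0716136 × 10^8.
Sum = 1.267244 × 10^9.

1.267 × 10^9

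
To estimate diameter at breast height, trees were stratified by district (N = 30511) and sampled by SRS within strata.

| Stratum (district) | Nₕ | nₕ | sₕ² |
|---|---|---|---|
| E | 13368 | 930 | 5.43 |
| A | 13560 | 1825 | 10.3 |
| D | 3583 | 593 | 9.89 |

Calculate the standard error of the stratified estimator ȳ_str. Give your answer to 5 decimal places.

0.04690

Var(ȳ_str) = Σₕ Wₕ²(1 − fₕ)sₕ²/nₕ with Wₕ = Nₕ/N, N = 30511.
E: Wₕ = 0.43813707; term = 0.43813707²·(1 − 0.06956912)·5.43/930 = 0.0010428479.
A: Wₕ = 0.44442988; term = 0.44442988²·(1 − 0.13458702)·10.3/1825 = 9.6472661 × 10^-4.
D: Wₕ = 0.11743306; term = 0.11743306²·(1 − 0.16550377)·9.89/593 = 1.919317 × 10^-4.
Sum = 0.0021995062.
SE = √(0.0021995062) = 0.04690.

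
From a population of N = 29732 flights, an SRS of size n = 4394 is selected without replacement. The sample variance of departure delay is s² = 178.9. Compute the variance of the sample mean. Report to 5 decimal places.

0.03470

Under SRS without replacement, Var(ȳ) = (1 − f)·s²/n with f = n/N = 4394/29732 = 0.14778690.
Var(ȳ) = (1 − 0.14778690)·178.9/4394 = 0.85221310·0.040714611 = 0.034697525.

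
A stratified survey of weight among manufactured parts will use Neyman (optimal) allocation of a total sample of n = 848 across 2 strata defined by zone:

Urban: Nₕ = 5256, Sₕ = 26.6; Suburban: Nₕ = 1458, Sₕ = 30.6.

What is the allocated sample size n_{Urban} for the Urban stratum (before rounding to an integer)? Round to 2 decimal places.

642.86

Neyman allocation: nₕ = n·NₕSₕ / Σⱼ NⱼSⱼ.
Σ NⱼSⱼ = 5256·26.6 + 1458·30.6 = 184424.4.
n_{Urban} = 848·5256·26.6 / 184424.4 = 642.86.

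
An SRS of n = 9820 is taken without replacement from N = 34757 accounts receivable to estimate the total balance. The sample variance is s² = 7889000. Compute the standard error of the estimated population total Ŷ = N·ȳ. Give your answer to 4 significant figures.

834400

Var(Ŷ) = N²·Var(ȳ) = N²·(1 − n/N)·s²/n.
f = 9820/34757 = 0.28253301; Var(ȳ) = 0.71746699·7889000/9820 = 576.38463.
Var(Ŷ) = 34757² · 576.38463 = 6.963009 × 10^11.
SE(Ŷ) = √(6.963009 × 10^11) = 834400.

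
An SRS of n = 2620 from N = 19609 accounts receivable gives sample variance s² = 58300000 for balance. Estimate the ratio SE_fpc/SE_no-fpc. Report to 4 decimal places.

0.9308

f = n/N = 2620/19609 = 0.13361212.
SE_no-fpc = √(s²/n) = 149.17074; SE_fpc = √((1−f)s²/n) = 138.84806.
Ratio = √(1−f) = 0.93079959.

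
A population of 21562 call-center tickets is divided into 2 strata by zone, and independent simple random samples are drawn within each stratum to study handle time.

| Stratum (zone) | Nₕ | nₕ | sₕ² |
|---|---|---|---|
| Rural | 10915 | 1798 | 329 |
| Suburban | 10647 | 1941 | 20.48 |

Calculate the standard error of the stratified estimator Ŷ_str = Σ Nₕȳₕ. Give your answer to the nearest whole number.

4380

Var(Ŷ_str) = Σₕ Nₕ²(1 − fₕ)sₕ²/nₕ.
Rural: 10915²·(1 − 1798/10915)·329/1798 = 1.8208824 × 10^7.
Suburban: 10647²·(1 − 1941/10647)·20.48/1941 = 978025.85.
Sum = 1.918685 × 10^7.
SE = √(1.918685 × 10^7) = 4380.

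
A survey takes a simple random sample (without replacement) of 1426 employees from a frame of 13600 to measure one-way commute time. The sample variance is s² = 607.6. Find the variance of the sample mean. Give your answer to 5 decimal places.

Under SRS without replacement, Var(ȳ) = (1 − f)·s²/n with f = n/N = 1426/13600 = 0.10485294.
Var(ȳ) = (1 − 0.10485294)·607.6/1426 = 0.89514706·0.42608696 = 0.38141049.

0.38141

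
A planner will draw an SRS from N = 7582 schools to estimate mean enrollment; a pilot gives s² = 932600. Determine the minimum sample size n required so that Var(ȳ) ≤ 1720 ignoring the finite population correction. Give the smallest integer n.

543

Without fpc, n₀ = s²/D = 932600/1720 = 542.2093.
Rounding up, n = 543.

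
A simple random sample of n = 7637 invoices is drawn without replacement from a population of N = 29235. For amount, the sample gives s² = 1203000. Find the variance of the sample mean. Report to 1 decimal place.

Under SRS without replacement, Var(ȳ) = (1 − f)·s²/n with f = n/N = 7637/29235 = 0.26122798.
Var(ȳ) = (1 − 0.26122798)·1203000/7637 = 0.73877202·157.52259 = 116.37328.

116.4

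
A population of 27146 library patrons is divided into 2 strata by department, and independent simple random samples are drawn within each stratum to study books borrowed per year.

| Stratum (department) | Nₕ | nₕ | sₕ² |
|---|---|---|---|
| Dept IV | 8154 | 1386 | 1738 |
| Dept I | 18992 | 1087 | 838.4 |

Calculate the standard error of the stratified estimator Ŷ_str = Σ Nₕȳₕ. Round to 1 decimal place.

18206.7

Var(Ŷ_str) = Σₕ Nₕ²(1 − fₕ)sₕ²/nₕ.
Dept IV: 8154²·(1 − 1386/8154)·1738/1386 = 6.9201833 × 10^7.
Dept I: 18992²·(1 − 1087/18992)·838.4/1087 = 2.6228095 × 10^8.
Sum = 3.3148278 × 10^8.
SE = √(3.3148278 × 10^8) = 18206.7.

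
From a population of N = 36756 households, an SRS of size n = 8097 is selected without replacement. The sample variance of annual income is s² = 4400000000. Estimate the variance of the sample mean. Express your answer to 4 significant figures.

Under SRS without replacement, Var(ȳ) = (1 − f)·s²/n with f = n/N = 8097/36756 = 0.22029056.
Var(ȳ) = (1 − 0.22029056)·4400000000/8097 = 0.77970944·543411.14 = 423702.79.

423700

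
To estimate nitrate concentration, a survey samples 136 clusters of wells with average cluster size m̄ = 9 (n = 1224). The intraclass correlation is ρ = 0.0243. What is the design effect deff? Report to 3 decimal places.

deff = 1 + (9 − 1)·0.0243 = 1 + 0.1944 = 1.1944.

1.194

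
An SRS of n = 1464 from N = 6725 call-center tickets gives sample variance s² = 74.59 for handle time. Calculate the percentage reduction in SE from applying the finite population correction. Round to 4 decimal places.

11.5520

f = n/N = 1464/6725 = 0.21769517.
SE_no-fpc = √(s²/n) = 0.22571986; SE_fpc = √((1−f)s²/n) = 0.19964469.
Ratio = √(1−f) = 0.88447998. Reduction = 100·(1 − 0.88447998) = 11.5520%.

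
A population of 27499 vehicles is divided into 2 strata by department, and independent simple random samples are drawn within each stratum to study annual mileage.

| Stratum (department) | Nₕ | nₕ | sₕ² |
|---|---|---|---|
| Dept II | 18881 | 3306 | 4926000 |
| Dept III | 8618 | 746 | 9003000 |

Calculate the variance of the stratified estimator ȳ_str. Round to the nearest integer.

1662

Var(ȳ_str) = Σₕ Wₕ²(1 − fₕ)sₕ²/nₕ with Wₕ = Nₕ/N, N = 27499.
Dept II: Wₕ = 0.68660679; term = 0.68660679²·(1 − 0.17509666)·4926000/3306 = 579.44311.
Dept III: Wₕ = 0.31339321; term = 0.31339321²·(1 − 0.08656301)·9003000/746 = 1082.6952.
Sum = 1662.1383.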